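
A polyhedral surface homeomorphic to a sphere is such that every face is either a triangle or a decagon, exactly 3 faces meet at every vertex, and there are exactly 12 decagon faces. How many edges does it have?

Let x be the number of triangles; then F = 12 + x.
Edge–face incidences: 2E = 10·12 + 3·x = 120 + 3x.
Every vertex has degree 3, so 3V = 2E.
Euler: V − E + F = 2 ⇒ (2E)/3 − E + (12 + x) = 2.
Multiply by 6: 2·(2E) − 3·(2E) + 6·(12 + x) = 12, i.e. 72 + 6x − (120 + 3x) = 12.
Collecting terms: 3x − 48 = 12, so 3x = 60, so x = 20.
Then 2E = 120 + 3·20 = 180, so E = 90, V = 2E/3 = 60, F = 12 + 20 = 32.

90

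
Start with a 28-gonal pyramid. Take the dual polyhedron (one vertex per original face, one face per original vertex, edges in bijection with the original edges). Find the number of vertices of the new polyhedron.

29

The base solid has V = 29, E = 56, F = 29.
The dual swaps V and F and preserves E: V′ = F = 29, E′ = E = 56, F′ = V = 29.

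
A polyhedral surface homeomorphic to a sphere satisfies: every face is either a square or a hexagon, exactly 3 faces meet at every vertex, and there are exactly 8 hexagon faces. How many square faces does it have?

6

Let x be the number of squares; then F = 8 + x.
Edge–face incidences: 2E = 6·8 + 4·x = 48 + 4x.
Every vertex has degree 3, so 3V = 2E.
Euler: V − E + F = 2 ⇒ (2E)/3 − E + (8 + x) = 2.
Multiply by 6: 2·(2E) − 3·(2E) + 6·(8 + x) = 12, i.e. 48 + 6x − (48 + 4x) = 12.
Collecting terms: 2x = 12, so x = 6.
Then 2E = 48 + 4·6 = 72, so E = 36, V = 2E/3 = 24, F = 8 + 6 = 14.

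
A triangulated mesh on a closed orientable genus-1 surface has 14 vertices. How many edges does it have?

42

χ = 2 − 2·1 = 0, and every face is a triangle so 3F = 2E.
V − E + F = 0 with E = 3F/2 gives 14 − (3/2 − 1)·F = 0, so F = 28 and E = 42.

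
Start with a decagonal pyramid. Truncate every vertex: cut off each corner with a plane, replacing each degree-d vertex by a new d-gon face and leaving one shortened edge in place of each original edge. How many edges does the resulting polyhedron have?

60

The base solid has V = 11, E = 20, F = 11.
Truncation replaces each original edge-end by a new vertex, so V′ = 2E = 40.
Each original edge survives, and each old vertex of degree d contributes d new edges; summing degrees gives Σd = 2E, so E′ = E + 2E = 3E = 60.
Each original face survives and each original vertex becomes one new face: F′ = F + V = 22.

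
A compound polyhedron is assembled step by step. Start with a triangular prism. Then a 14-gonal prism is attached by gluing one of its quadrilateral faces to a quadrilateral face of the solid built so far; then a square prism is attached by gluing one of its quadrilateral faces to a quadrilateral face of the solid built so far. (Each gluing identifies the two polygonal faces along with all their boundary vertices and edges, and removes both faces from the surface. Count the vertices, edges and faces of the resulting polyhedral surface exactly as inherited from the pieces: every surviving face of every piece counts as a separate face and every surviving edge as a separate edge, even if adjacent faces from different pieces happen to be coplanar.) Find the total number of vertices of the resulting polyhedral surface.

34

A triangular prism: V=6, E=9, F=5.
Attach a 14-gonal prism (V=28, E=42, F=16) along a 4-gon: merge 4 vertices and 4 edges, delete both glued faces → V=30, E=47, F=19.
Attach a square prism (V=8, E=12, F=6) along a 4-gon: merge 4 vertices and 4 edges, delete both glued faces → V=34, E=55, F=23.
Check: V − E + F = 34 − 55 + 23 = 2.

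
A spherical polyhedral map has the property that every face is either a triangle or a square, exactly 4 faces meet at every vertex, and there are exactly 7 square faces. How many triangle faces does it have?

Let x be the number of triangles; then F = 7 + x.
Edge–face incidences: 2E = 4·7 + 3·x = 28 + 3x.
Every vertex has degree 4, so 4V = 2E.
Euler: V − E + F = 2 ⇒ (2E)/4 − E + (7 + x) = 2.
Multiply by 8: 2·(2E) − 4·(2E) + 8·(7 + x) = 16, i.e. 56 + 8x − 2·(28 + 3x) = 16.
Collecting terms: 2x = 16, so x = 8.
Then 2E = 28 + 3·8 = 52, so E = 26, V = 2E/4 = 13, F = 7 + 8 = 15.

8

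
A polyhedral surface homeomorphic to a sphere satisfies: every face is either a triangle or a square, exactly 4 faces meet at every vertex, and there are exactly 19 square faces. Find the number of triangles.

8

Let x be the number of triangles; then F = 19 + x.
Edge–face incidences: 2E = 4·19 + 3·x = 76 + 3x.
Every vertex has degree 4, so 4V = 2E.
Euler: V − E + F = 2 ⇒ (2E)/4 − E + (19 + x) = 2.
Multiply by 8: 2·(2E) − 4·(2E) + 8·(19 + x) = 16, i.e. 152 + 8x − 2·(76 + 3x) = 16.
Collecting terms: 2x = 16, so x = 8.
Then 2E = 76 + 3·8 = 100, so E = 50, V = 2E/4 = 25, F = 19 + 8 = 27.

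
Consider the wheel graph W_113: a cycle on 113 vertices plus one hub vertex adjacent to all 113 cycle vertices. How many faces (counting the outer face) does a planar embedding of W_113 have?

114

W_113 has V = 113 + 1 = 114 vertices and E = 2·113 = 226 edges.
By Euler's formula F = 2 − V + E = 2 − 114 + 226 = 114.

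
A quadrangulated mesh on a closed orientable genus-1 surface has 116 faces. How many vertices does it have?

116

χ = 2 − 2·1 = 0, and every face is a square so 4F = 2E.
E = 4·116/2 = 232. Then V = 0 + E − F = 0 + 232 − 116 = 116.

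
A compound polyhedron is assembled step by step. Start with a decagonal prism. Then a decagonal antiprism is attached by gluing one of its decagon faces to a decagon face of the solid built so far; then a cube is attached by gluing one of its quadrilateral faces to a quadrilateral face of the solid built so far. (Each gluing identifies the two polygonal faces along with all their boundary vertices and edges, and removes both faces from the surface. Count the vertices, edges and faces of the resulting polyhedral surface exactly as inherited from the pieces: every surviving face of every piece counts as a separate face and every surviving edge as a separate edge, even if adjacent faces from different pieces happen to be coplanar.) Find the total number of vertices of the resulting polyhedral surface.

A decagonal prism: V=20, E=30, F=12.
Attach a decagonal antiprism (V=20, E=40, F=22) along a 10-gon: merge 10 vertices and 10 edges, delete both glued faces → V=30, E=60, F=32.
Attach a cube (V=8, E=12, F=6) along a 4-gon: merge 4 vertices and 4 edges, delete both glued faces → V=34, E=68, F=36.
Check: V − E + F = 34 − 68 + 36 = 2.

34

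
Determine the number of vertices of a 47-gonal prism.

A prism on an n-gon has two n-gon bases and n rectangular sides: V = 2·47 = 94, E = 3·47 = 141, F = 47 + 2 = 49.

94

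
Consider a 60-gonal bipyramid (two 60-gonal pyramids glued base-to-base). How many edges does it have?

180

A bipyramid over an n-gon has 2n triangular faces and n + 2 vertices: V = 60 + 2 = 62, E = 3·60 = 180, F = 2·60 = 120.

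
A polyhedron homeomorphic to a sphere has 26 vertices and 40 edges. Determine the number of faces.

Here V − E + F = 2.
F = 2 − V + E = 2 − 26 + 40 = 16.

16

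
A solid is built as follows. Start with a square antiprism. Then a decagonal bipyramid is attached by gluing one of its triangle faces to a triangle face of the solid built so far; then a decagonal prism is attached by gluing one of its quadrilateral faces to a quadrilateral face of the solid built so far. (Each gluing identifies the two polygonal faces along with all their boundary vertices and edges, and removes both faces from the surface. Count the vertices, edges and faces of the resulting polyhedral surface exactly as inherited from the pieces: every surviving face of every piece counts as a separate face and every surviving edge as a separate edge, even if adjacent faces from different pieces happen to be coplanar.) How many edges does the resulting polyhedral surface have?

A square antiprism: V=8, E=16, F=10.
Attach a decagonal bipyramid (V=12, E=30, F=20) along a 3-gon: merge 3 vertices and 3 edges, delete both glued faces → V=17, E=43, F=28.
Attach a decagonal prism (V=20, E=30, F=12) along a 4-gon: merge 4 vertices and 4 edges, delete both glued faces → V=33, E=69, F=38.
Check: V − E + F = 33 − 69 + 38 = 2.

69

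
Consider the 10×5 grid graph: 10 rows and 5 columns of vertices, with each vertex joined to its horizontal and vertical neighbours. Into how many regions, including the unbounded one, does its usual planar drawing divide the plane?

The grid has V = 10·5 = 50 vertices and E = 10·4 + 5·9 = 85 edges.
F = 2 − V + E = 2 − 50 + 85 = 37.

37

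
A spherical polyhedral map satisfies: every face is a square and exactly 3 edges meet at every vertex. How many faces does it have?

Each face has 4 edges and each edge borders two faces, so 2E = 4F.
Each vertex has degree 3, so 3V = 2E and hence V = 4F/3.
Euler: V − E + F = 2 ⇒ (4F/3) − (4F/2) + F = 2.
Multiply by 6: (8 − 12 + 6)F = 12, i.e. 2F = 12.
So F = 6, E = 4·6/2 = 12, V = 4·6/3 = 8.

6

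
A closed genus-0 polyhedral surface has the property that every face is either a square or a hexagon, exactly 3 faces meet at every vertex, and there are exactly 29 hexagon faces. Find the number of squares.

Let x be the number of squares; then F = 29 + x.
Edge–face incidences: 2E = 6·29 + 4·x = 174 + 4x.
Every vertex has degree 3, so 3V = 2E.
Euler: V − E + F = 2 ⇒ (2E)/3 − E + (29 + x) = 2.
Multiply by 6: 2·(2E) − 3·(2E) + 6·(29 + x) = 12, i.e. 174 + 6x − (174 + 4x) = 12.
Collecting terms: 2x = 12, so x = 6.
Then 2E = 174 + 4·6 = 198, so E = 99, V = 2E/3 = 66, F = 29 + 6 = 35.

6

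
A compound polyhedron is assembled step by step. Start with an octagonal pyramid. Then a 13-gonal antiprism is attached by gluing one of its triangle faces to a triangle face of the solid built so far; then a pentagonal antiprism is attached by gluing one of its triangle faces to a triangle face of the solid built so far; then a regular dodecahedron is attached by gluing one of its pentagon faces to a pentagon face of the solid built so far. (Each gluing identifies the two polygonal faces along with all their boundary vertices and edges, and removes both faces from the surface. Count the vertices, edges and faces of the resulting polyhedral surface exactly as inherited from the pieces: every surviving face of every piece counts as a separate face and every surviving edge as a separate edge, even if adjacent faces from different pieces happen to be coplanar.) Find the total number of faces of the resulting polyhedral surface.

An octagonal pyramid: V=9, E=16, F=9.
Attach a 13-gonal antiprism (V=26, E=52, F=28) along a 3-gon: merge 3 vertices and 3 edges, delete both glued faces → V=32, E=65, F=35.
Attach a pentagonal antiprism (V=10, E=20, F=12) along a 3-gon: merge 3 vertices and 3 edges, delete both glued faces → V=39, E=82, F=45.
Attach a regular dodecahedron (V=20, E=30, F=12) along a 5-gon: merge 5 vertices and 5 edges, delete both glued faces → V=54, E=107, F=55.
Check: V − E + F = 54 − 107 + 55 = 2.

55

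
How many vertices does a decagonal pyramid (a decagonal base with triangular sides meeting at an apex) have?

11

A pyramid on an n-gon base has one n-gon and n triangles: V = 10 + 1 = 11, E = 2·10 = 20, F = 10 + 1 = 11.
Check: V − E + F = 11 − 20 + 11 = 2.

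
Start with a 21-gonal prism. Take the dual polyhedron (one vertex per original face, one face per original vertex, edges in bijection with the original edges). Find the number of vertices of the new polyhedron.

23

The base solid has V = 42, E = 63, F = 23.
The dual swaps V and F and preserves E: V′ = F = 23, E′ = E = 63, F′ = V = 42.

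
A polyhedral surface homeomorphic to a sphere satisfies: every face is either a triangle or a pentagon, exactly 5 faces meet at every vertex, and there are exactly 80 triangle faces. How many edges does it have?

150

Let x be the number of pentagons; then F = 80 + x.
Edge–face incidences: 2E = 3·80 + 5·x = 240 + 5x.
Every vertex has degree 5, so 5V = 2E.
Euler: V − E + F = 2 ⇒ (2E)/5 − E + (80 + x) = 2.
Multiply by 10: 2·(2E) − 5·(2E) + 10·(80 + x) = 20, i.e. 800 + 10x − 3·(240 + 5x) = 20.
Collecting terms: −5x + 80 = 20, so −5x = −60, so x = 12.
Then 2E = 240 + 5·12 = 300, so E = 150, V = 2E/5 = 60, F = 80 + 12 = 92.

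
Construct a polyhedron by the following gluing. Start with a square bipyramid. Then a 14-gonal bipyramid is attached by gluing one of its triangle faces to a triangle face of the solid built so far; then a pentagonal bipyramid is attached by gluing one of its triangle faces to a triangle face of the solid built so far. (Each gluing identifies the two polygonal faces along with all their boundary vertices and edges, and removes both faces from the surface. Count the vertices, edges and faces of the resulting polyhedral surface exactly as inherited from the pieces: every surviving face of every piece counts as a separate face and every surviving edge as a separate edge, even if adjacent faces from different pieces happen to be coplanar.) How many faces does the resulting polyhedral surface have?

42

A square bipyramid: V=6, E=12, F=8.
Attach a 14-gonal bipyramid (V=16, E=42, F=28) along a 3-gon: merge 3 vertices and 3 edges, delete both glued faces → V=19, E=51, F=34.
Attach a pentagonal bipyramid (V=7, E=15, F=10) along a 3-gon: merge 3 vertices and 3 edges, delete both glued faces → V=23, E=63, F=42.
Check: V − E + F = 23 − 63 + 42 = 2.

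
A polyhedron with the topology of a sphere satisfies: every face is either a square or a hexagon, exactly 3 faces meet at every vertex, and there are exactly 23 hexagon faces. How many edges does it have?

Let x be the number of squares; then F = 23 + x.
Edge–face incidences: 2E = 6·23 + 4·x = 138 + 4x.
Every vertex has degree 3, so 3V = 2E.
Euler: V − E + F = 2 ⇒ (2E)/3 − E + (23 + x) = 2.
Multiply by 6: 2·(2E) − 3·(2E) + 6·(23 + x) = 12, i.e. 138 + 6x − (138 + 4x) = 12.
Collecting terms: 2x = 12, so x = 6.
Then 2E = 138 + 4·6 = 162, so E = 81, V = 2E/3 = 54, F = 23 + 6 = 29.

81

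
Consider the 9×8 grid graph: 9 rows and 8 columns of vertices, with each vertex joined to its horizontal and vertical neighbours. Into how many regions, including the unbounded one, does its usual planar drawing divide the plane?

57

The grid has V = 9·8 = 72 vertices and E = 9·7 + 8·8 = 127 edges.
F = 2 − V + E = 2 − 72 + 127 = 57.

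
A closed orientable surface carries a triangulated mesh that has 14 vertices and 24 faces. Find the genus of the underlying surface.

Every face is a triangle, so 2E = 3·24 = 72, giving E = 36.
χ = V − E + F = 14 − 36 + 24 = 2.
For a closed orientable surface χ = 2 − 2g, so g = (2 − (2))/2 = 0.

0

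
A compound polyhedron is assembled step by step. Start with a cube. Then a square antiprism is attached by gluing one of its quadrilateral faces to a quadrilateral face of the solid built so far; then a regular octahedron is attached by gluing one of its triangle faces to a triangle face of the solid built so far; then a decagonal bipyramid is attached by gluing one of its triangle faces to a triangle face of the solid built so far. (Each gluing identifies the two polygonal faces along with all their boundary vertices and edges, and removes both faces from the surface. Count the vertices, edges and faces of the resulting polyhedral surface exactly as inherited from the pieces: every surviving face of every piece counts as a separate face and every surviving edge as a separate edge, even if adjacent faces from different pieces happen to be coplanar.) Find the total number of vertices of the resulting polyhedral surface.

A cube: V=8, E=12, F=6.
Attach a square antiprism (V=8, E=16, F=10) along a 4-gon: merge 4 vertices and 4 edges, delete both glued faces → V=12, E=24, F=14.
Attach a regular octahedron (V=6, E=12, F=8) along a 3-gon: merge 3 vertices and 3 edges, delete both glued faces → V=15, E=33, F=20.
Attach a decagonal bipyramid (V=12, E=30, F=20) along a 3-gon: merge 3 vertices and 3 edges, delete both glued faces → V=24, E=60, F=38.
Check: V − E + F = 24 − 60 + 38 = 2.

24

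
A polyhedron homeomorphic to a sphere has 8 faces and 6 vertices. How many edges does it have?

Here V − E + F = 2.
E = V + F − (2) = 6 + 8 − (2) = 12.

12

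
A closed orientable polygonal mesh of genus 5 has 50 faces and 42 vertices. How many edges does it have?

100

For a closed orientable surface of genus 5, χ = 2 − 2·5 = -8.
E = V + F − (-8) = 42 + 50 − (-8) = 100.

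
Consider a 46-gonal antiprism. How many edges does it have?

An antiprism on an n-gon has two n-gon caps and 2n triangles: V = 2·46 = 92, E = 4·46 = 184, F = 2·46 + 2 = 94.

184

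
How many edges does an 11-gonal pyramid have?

22

A pyramid on an n-gon base has one n-gon and n triangles: V = 11 + 1 = 12, E = 2·11 = 22, F = 11 + 1 = 12.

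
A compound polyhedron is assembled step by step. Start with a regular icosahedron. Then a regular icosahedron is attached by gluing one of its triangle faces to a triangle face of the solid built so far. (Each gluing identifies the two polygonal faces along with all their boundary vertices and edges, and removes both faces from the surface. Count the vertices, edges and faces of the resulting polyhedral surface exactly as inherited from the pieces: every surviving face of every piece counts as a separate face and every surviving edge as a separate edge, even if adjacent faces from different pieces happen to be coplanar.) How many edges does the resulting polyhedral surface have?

57

A regular icosahedron: V=12, E=30, F=20.
Attach a regular icosahedron (V=12, E=30, F=20) along a 3-gon: merge 3 vertices and 3 edges, delete both glued faces → V=21, E=57, F=38.
Check: V − E + F = 21 − 57 + 38 = 2.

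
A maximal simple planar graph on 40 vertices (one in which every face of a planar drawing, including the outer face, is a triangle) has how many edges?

114

In a plane triangulation 3F = 2E and V − E + F = 2, so E = 3V − 6 = 3·40 − 6 = 114.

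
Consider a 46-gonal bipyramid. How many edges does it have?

138

A bipyramid over an n-gon has 2n triangular faces and n + 2 vertices: V = 46 + 2 = 48, E = 3·46 = 138, F = 2·46 = 92.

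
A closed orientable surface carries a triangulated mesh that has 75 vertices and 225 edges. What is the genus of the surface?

Every face is a triangle and each edge borders two faces, so 3F = 2·225, giving F = 150.
χ = V − E + F = 75 − 225 + 150 = 0.
For a closed orientable surface χ = 2 − 2g, so g = (2 − (0))/2 = 1.

1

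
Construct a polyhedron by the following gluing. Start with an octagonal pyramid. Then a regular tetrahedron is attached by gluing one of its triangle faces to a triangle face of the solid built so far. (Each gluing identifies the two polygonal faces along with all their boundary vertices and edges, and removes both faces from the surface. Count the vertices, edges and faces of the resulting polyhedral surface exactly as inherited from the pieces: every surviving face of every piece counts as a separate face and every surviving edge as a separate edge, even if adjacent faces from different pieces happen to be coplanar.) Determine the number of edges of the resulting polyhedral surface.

19

An octagonal pyramid: V=9, E=16, F=9.
Attach a regular tetrahedron (V=4, E=6, F=4) along a 3-gon: merge 3 vertices and 3 edges, delete both glued faces → V=10, E=19, F=11.
Check: V − E + F = 10 − 19 + 11 = 2.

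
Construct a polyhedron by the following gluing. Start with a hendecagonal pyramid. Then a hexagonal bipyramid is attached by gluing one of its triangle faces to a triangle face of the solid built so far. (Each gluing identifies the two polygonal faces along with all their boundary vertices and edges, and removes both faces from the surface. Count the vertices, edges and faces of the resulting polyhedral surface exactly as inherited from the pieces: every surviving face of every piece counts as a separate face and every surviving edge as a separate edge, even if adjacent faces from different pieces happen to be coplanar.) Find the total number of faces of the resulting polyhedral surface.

A hendecagonal pyramid: V=12, E=22, F=12.
Attach a hexagonal bipyramid (V=8, E=18, F=12) along a 3-gon: merge 3 vertices and 3 edges, delete both glued faces → V=17, E=37, F=22.
Check: V − E + F = 17 − 37 + 22 = 2.

22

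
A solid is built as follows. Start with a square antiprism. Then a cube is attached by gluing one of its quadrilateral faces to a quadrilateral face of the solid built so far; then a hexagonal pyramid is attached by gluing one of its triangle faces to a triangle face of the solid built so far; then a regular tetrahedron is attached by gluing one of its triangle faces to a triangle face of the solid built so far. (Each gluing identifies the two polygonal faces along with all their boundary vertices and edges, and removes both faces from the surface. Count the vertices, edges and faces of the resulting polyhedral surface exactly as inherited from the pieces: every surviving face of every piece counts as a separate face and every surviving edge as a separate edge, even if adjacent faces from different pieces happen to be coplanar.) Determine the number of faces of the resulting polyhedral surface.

21

A square antiprism: V=8, E=16, F=10.
Attach a cube (V=8, E=12, F=6) along a 4-gon: merge 4 vertices and 4 edges, delete both glued faces → V=12, E=24, F=14.
Attach a hexagonal pyramid (V=7, E=12, F=7) along a 3-gon: merge 3 vertices and 3 edges, delete both glued faces → V=16, E=33, F=19.
Attach a regular tetrahedron (V=4, E=6, F=4) along a 3-gon: merge 3 vertices and 3 edges, delete both glued faces → V=17, E=36, F=21.
Check: V − E + F = 17 − 36 + 21 = 2.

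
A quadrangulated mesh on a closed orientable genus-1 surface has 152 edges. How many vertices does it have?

χ = 2 − 2·1 = 0, and every face is a square so 4F = 2E.
F = 2E/4 = 76. Then V = 0 + E − F = 0 + 152 − 76 = 76.

76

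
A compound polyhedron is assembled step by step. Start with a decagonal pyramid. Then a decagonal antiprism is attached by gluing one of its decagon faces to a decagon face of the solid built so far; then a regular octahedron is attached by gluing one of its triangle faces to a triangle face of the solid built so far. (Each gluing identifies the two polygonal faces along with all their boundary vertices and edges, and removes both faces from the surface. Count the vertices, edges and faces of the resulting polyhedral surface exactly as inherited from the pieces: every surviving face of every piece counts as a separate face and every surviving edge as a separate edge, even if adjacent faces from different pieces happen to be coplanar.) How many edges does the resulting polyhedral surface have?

A decagonal pyramid: V=11, E=20, F=11.
Attach a decagonal antiprism (V=20, E=40, F=22) along a 10-gon: merge 10 vertices and 10 edges, delete both glued faces → V=21, E=50, F=31.
Attach a regular octahedron (V=6, E=12, F=8) along a 3-gon: merge 3 vertices and 3 edges, delete both glued faces → V=24, E=59, F=37.
Check: V − E + F = 24 − 59 + 37 = 2.

59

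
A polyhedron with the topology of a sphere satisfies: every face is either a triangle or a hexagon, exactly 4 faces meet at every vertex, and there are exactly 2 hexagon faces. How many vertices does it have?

12

Let x be the number of triangles; then F = 2 + x.
Edge–face incidences: 2E = 6·2 + 3·x = 12 + 3x.
Every vertex has degree 4, so 4V = 2E.
Euler: V − E + F = 2 ⇒ (2E)/4 − E + (2 + x) = 2.
Multiply by 8: 2·(2E) − 4·(2E) + 8·(2 + x) = 16, i.e. 16 + 8x − 2·(12 + 3x) = 16.
Collecting terms: 2x − 8 = 16, so 2x = 24, so x = 12.
Then 2E = 12 + 3·12 = 48, so E = 24, V = 2E/4 = 12, F = 2 + 12 = 14.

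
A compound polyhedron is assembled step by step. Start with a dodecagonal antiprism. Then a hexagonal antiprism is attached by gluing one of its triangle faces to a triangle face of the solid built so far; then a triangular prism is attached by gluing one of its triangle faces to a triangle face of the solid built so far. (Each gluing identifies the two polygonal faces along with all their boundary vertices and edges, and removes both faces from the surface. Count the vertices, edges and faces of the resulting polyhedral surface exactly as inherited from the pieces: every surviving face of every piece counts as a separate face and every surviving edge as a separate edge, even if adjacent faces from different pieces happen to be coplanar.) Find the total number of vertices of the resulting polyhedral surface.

36

A dodecagonal antiprism: V=24, E=48, F=26.
Attach a hexagonal antiprism (V=12, E=24, F=14) along a 3-gon: merge 3 vertices and 3 edges, delete both glued faces → V=33, E=69, F=38.
Attach a triangular prism (V=6, E=9, F=5) along a 3-gon: merge 3 vertices and 3 edges, delete both glued faces → V=36, E=75, F=41.
Check: V − E + F = 36 − 75 + 41 = 2.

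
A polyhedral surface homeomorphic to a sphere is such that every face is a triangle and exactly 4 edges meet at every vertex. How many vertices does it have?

6

Each face has 3 edges and each edge borders two faces, so 2E = 3F.
Each vertex has degree 4, so 4V = 2E and hence V = 3F/4.
Euler: V − E + F = 2 ⇒ (3F/4) − (3F/2) + F = 2.
Multiply by 8: (6 − 12 + 8)F = 16, i.e. 2F = 16.
So F = 8, E = 3·8/2 = 12, V = 3·8/4 = 6.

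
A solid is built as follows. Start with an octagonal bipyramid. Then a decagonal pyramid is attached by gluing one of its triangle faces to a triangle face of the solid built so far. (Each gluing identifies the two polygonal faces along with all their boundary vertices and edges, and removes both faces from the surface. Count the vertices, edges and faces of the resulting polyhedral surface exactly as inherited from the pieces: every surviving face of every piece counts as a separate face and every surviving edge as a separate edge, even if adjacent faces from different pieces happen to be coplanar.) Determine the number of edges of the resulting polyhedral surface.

An octagonal bipyramid: V=10, E=24, F=16.
Attach a decagonal pyramid (V=11, E=20, F=11) along a 3-gon: merge 3 vertices and 3 edges, delete both glued faces → V=18, E=41, F=25.
Check: V − E + F = 18 − 41 + 25 = 2.

41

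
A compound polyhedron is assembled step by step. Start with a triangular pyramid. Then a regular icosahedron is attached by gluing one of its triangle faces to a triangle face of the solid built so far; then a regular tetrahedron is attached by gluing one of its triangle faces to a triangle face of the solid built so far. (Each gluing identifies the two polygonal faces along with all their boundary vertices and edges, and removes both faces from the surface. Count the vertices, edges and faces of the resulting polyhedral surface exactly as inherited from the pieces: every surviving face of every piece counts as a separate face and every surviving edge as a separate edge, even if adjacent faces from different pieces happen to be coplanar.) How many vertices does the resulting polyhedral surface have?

A triangular pyramid: V=4, E=6, F=4.
Attach a regular icosahedron (V=12, E=30, F=20) along a 3-gon: merge 3 vertices and 3 edges, delete both glued faces → V=13, E=33, F=22.
Attach a regular tetrahedron (V=4, E=6, F=4) along a 3-gon: merge 3 vertices and 3 edges, delete both glued faces → V=14, E=36, F=24.
Check: V − E + F = 14 − 36 + 24 = 2.

14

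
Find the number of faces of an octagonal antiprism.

An antiprism on an n-gon has two n-gon caps and 2n triangles: V = 2·8 = 16, E = 4·8 = 32, F = 2·8 + 2 = 18.

18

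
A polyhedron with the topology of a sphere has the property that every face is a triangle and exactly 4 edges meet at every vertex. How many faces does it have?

Each face has 3 edges and each edge borders two faces, so 2E = 3F.
Each vertex has degree 4, so 4V = 2E and hence V = 3F/4.
Euler: V − E + F = 2 ⇒ (3F/4) − (3F/2) + F = 2.
Multiply by 8: (6 − 12 + 8)F = 16, i.e. 2F = 16.
So F = 8, E = 3·8/2 = 12, V = 3·8/4 = 6.

8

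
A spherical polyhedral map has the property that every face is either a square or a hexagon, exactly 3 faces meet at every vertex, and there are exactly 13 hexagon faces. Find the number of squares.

6

Let x be the number of squares; then F = 13 + x.
Edge–face incidences: 2E = 6·13 + 4·x = 78 + 4x.
Every vertex has degree 3, so 3V = 2E.
Euler: V − E + F = 2 ⇒ (2E)/3 − E + (13 + x) = 2.
Multiply by 6: 2·(2E) − 3·(2E) + 6·(13 + x) = 12, i.e. 78 + 6x − (78 + 4x) = 12.
Collecting terms: 2x = 12, so x = 6.
Then 2E = 78 + 4·6 = 102, so E = 51, V = 2E/3 = 34, F = 13 + 6 = 19.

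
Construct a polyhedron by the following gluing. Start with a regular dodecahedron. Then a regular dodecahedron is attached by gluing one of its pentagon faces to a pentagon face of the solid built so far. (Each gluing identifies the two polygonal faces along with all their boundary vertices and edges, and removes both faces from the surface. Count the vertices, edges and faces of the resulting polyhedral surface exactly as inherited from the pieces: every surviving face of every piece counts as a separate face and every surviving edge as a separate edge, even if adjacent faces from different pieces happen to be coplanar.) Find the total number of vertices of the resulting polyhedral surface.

35

A regular dodecahedron: V=20, E=30, F=12.
Attach a regular dodecahedron (V=20, E=30, F=12) along a 5-gon: merge 5 vertices and 5 edges, delete both glued faces → V=35, E=55, F=22.
Check: V − E + F = 35 − 55 + 22 = 2.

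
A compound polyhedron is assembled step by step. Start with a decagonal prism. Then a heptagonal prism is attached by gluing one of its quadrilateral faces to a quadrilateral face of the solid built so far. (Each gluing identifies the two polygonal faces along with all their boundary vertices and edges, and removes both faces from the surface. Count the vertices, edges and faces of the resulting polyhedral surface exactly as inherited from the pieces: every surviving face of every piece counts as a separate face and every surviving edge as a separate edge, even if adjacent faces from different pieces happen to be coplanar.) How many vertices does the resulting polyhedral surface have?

30

A decagonal prism: V=20, E=30, F=12.
Attach a heptagonal prism (V=14, E=21, F=9) along a 4-gon: merge 4 vertices and 4 edges, delete both glued faces → V=30, E=47, F=19.
Check: V − E + F = 30 − 47 + 19 = 2.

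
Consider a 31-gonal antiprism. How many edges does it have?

An antiprism on an n-gon has two n-gon caps and 2n triangles: V = 2·31 = 62, E = 4·31 = 124, F = 2·31 + 2 = 64.
Check: V − E + F = 62 − 124 + 64 = 2.

124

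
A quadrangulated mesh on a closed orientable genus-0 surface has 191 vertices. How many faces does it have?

χ = 2 − 2·0 = 2, and every face is a square so 4F = 2E.
V − E + F = 2 with E = 4F/2 gives 191 − (4/2 − 1)·F = 2, so F = 189 and E = 378.

189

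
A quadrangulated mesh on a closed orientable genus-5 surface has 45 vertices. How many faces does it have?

53

χ = 2 − 2·5 = -8, and every face is a square so 4F = 2E.
V − E + F = -8 with E = 4F/2 gives 45 − (4/2 − 1)·F = -8, so F = 53 and E = 106.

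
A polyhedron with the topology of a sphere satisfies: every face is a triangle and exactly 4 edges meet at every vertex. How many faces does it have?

8

Each face has 3 edges and each edge borders two faces, so 2E = 3F.
Each vertex has degree 4, so 4V = 2E and hence V = 3F/4.
Euler: V − E + F = 2 ⇒ (3F/4) − (3F/2) + F = 2.
Multiply by 8: (6 − 12 + 8)F = 16, i.e. 2F = 16.
So F = 8, E = 3·8/2 = 12, V = 3·8/4 = 6.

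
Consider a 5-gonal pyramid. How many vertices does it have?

A pyramid on an n-gon base has one n-gon and n triangles: V = 5 + 1 = 6, E = 2·5 = 10, F = 5 + 1 = 6.

6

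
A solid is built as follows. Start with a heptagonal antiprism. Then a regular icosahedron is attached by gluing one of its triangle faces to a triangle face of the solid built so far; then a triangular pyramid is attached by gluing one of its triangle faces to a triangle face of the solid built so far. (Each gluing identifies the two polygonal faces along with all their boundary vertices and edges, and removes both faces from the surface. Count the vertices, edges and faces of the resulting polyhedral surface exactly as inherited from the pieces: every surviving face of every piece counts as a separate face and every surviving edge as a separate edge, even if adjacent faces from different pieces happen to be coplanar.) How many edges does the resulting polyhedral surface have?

58

A heptagonal antiprism: V=14, E=28, F=16.
Attach a regular icosahedron (V=12, E=30, F=20) along a 3-gon: merge 3 vertices and 3 edges, delete both glued faces → V=23, E=55, F=34.
Attach a triangular pyramid (V=4, E=6, F=4) along a 3-gon: merge 3 vertices and 3 edges, delete both glued faces → V=24, E=58, F=36.
Check: V − E + F = 24 − 58 + 36 = 2.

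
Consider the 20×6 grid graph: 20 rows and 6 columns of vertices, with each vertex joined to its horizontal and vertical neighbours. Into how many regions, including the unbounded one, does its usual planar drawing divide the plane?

96

The grid has V = 20·6 = 120 vertices and E = 20·5 + 6·19 = 214 edges.
F = 2 − V + E = 2 − 120 + 214 = 96.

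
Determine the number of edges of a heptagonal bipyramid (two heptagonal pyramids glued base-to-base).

21

A bipyramid over an n-gon has 2n triangular faces and n + 2 vertices: V = 7 + 2 = 9, E = 3·7 = 21, F = 2·7 = 14.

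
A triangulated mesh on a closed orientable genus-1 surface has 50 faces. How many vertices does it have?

χ = 2 − 2·1 = 0, and every face is a triangle so 3F = 2E.
E = 3·50/2 = 75. Then V = 0 + E − F = 0 + 75 − 50 = 25.

25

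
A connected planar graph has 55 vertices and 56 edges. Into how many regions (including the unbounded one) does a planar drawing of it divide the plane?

Euler's formula for a connected plane graph: V − E + F = 2, so F = 2 − 55 + 56 = 3.

3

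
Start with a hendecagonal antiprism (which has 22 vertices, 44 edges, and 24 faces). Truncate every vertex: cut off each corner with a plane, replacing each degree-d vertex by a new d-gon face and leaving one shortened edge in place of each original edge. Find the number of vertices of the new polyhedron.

88

Truncation replaces each original edge-end by a new vertex, so V′ = 2E = 88.
Each original edge survives, and each old vertex of degree d contributes d new edges; summing degrees gives Σd = 2E, so E′ = E + 2E = 3E = 132.
Each original face survives and each original vertex becomes one new face: F′ = F + V = 46.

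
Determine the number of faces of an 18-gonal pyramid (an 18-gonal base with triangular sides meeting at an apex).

19

A pyramid on an n-gon base has one n-gon and n triangles: V = 18 + 1 = 19, E = 2·18 = 36, F = 18 + 1 = 19.
Check: V − E + F = 19 − 36 + 19 = 2.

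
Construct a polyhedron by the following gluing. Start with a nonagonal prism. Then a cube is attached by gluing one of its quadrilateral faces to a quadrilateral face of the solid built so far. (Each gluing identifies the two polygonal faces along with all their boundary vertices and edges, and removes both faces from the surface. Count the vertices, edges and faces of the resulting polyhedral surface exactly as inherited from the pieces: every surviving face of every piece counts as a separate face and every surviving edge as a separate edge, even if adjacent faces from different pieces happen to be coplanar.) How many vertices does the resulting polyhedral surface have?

A nonagonal prism: V=18, E=27, F=11.
Attach a cube (V=8, E=12, F=6) along a 4-gon: merge 4 vertices and 4 edges, delete both glued faces → V=22, E=35, F=15.
Check: V − E + F = 22 − 35 + 15 = 2.

22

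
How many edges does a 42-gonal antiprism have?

168

An antiprism on an n-gon has two n-gon caps and 2n triangles: V = 2·42 = 84, E = 4·42 = 168, F = 2·42 + 2 = 86.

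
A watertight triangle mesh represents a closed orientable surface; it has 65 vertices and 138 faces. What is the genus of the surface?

3

Every face is a triangle, so 2E = 3·138 = 414, giving E = 207.
χ = V − E + F = 65 − 207 + 138 = -4.
For a closed orientable surface χ = 2 − 2g, so g = (2 − (-4))/2 = 3.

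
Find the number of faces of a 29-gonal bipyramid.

58

A bipyramid over an n-gon has 2n triangular faces and n + 2 vertices: V = 29 + 2 = 31, E = 3·29 = 87, F = 2·29 = 58.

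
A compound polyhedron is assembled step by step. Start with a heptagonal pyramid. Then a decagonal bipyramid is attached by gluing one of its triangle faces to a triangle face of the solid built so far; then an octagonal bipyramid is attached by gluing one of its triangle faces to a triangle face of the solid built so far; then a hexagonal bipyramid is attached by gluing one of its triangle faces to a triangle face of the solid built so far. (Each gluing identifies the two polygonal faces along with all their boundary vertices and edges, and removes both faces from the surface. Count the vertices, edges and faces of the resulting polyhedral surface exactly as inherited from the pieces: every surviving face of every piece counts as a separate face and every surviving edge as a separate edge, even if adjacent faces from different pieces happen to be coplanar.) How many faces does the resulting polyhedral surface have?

50

A heptagonal pyramid: V=8, E=14, F=8.
Attach a decagonal bipyramid (V=12, E=30, F=20) along a 3-gon: merge 3 vertices and 3 edges, delete both glued faces → V=17, E=41, F=26.
Attach an octagonal bipyramid (V=10, E=24, F=16) along a 3-gon: merge 3 vertices and 3 edges, delete both glued faces → V=24, E=62, F=40.
Attach a hexagonal bipyramid (V=8, E=18, F=12) along a 3-gon: merge 3 vertices and 3 edges, delete both glued faces → V=29, E=77, F=50.
Check: V − E + F = 29 − 77 + 50 = 2.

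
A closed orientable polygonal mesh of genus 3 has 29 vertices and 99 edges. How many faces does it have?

66

For a closed orientable surface of genus 3, χ = 2 − 2·3 = -4.
F = -4 − V + E = -4 − 29 + 99 = 66.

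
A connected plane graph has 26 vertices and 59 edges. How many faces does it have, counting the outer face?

35

Euler's formula for a connected plane graph: V − E + F = 2, so F = 2 − 26 + 59 = 35.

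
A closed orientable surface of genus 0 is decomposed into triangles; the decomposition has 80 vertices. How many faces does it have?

χ = 2 − 2·0 = 2, and every face is a triangle so 3F = 2E.
V − E + F = 2 with E = 3F/2 gives 80 − (3/2 − 1)·F = 2, so F = 156 and E = 234.

156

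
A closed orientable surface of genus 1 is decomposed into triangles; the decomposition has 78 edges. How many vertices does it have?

χ = 2 − 2·1 = 0, and every face is a triangle so 3F = 2E.
F = 2E/3 = 52. Then V = 0 + E − F = 0 + 78 − 52 = 26.

26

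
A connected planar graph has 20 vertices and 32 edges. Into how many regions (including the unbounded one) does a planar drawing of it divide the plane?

Euler's formula for a connected plane graph: V − E + F = 2, so F = 2 − 20 + 32 = 14.

14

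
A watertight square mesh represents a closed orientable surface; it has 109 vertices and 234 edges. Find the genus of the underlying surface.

Every face is a square and each edge borders two faces, so 4F = 2·234, giving F = 117.
χ = V − E + F = 109 − 234 + 117 = -8.
For a closed orientable surface χ = 2 − 2g, so g = (2 − (-8))/2 = 5.

5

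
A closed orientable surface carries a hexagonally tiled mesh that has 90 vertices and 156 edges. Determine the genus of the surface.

Every face is a hexagon and each edge borders two faces, so 6F = 2·156, giving F = 52.
χ = V − E + F = 90 − 156 + 52 = -14.
For a closed orientable surface χ = 2 − 2g, so g = (2 − (-14))/2 = 8.

8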